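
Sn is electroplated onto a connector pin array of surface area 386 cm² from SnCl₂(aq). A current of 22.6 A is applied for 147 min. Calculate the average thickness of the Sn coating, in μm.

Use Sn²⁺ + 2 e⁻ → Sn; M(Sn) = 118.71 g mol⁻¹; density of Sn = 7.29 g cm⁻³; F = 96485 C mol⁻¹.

Q = I·t = 22.60 × 8820.0 = 199300 C; n(e⁻) = 2.066 mol.
n(Sn) = n(e⁻)/2 = 1.033 mol, so m = 1.033 × 118.71 = 122.6 g.
Volume = m/ρ = 122.6 / 7.29 = 16.82 cm³.
Thickness = V/A = 16.82 / 386 = 0.0436 cm = 436 μm.

436 μm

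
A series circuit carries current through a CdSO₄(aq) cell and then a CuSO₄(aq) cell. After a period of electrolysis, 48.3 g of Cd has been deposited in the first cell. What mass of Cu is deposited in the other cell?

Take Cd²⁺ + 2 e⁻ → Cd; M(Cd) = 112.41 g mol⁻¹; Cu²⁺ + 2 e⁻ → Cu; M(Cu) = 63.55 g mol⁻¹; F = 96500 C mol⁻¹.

n(Cd) = 48.3 / 112.41 = 0.4297 mol.
Since Cd²⁺ + 2 e⁻ → Cd, n(e⁻) passed = 2 × 0.4297 = 0.8594 mol.
Cells in series carry the same charge, so the same 0.8594 mol of electrons passes through cell 2.
Cu²⁺ + 2 e⁻ → Cu, so n(Cu) = 0.8594 / 2 = 0.4297 mol.
m(Cu) = 0.4297 × 63.55 = 27.3 g.

27.3 g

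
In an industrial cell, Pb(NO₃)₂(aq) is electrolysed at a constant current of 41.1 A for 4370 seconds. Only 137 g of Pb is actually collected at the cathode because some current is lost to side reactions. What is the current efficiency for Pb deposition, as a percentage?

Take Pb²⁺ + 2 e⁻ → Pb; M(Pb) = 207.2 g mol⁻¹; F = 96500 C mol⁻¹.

71.1 %

Q = I·t = 41.10 × 4370.0 = 179600 C; n(e⁻) = 179600/96500 = 1.861 mol.
Theoretical n(Pb) = n(e⁻)/2 = 0.9306 mol, i.e. m_theo = 0.9306 × 207.2 = 192.8 g.
Efficiency = m_actual / m_theo = 137 / 192.8 = 71.1 %.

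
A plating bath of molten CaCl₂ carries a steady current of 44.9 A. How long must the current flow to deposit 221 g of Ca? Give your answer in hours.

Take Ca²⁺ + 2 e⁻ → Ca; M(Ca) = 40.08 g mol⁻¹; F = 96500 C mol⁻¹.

n(Ca) = m/M = 221 / 40.08 = 5.514 mol.
Each Ca atom requires 2 electrons, so n(e⁻) = 2 × 5.514 = 11.03 mol.
Q = n(e⁻)·F = 11.03 × 96500 = 1064000 C.
t = Q/I = 1064000 / 44.90 A = 23700 s = 6.58 h.

6.58 h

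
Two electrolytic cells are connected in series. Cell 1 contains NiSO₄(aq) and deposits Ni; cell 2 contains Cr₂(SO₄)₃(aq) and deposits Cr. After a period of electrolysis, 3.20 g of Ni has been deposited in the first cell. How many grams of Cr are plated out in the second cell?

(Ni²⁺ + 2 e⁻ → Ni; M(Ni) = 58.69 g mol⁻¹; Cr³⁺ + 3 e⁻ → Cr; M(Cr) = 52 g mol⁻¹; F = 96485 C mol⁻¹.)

1.89 g

n(Ni) = 3.20 / 58.69 = 0.05452 mol.
Since Ni²⁺ + 2 e⁻ → Ni, n(e⁻) passed = 2 × 0.05452 = 0.1090 mol.
Cells in series carry the same charge, so the same 0.1090 mol of electrons passes through cell 2.
Cr³⁺ + 3 e⁻ → Cr, so n(Cr) = 0.1090 / 3 = 0.03635 mol.
m(Cr) = 0.03635 × 52 = 1.89 g.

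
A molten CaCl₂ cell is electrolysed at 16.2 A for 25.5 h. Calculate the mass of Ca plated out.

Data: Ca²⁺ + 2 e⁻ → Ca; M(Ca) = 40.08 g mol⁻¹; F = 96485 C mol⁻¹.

309 g

Q = I·t = 16.20 A × 91800 s = 1487000 C.
n(e⁻) = Q/F = 1487000 / 96485 = 15.41 mol.
Ca²⁺ + 2 e⁻ → Ca, so n(Ca) = n(e⁻)/2 = 7.707 mol.
m = n·M = 7.707 × 40.08 = 309 g.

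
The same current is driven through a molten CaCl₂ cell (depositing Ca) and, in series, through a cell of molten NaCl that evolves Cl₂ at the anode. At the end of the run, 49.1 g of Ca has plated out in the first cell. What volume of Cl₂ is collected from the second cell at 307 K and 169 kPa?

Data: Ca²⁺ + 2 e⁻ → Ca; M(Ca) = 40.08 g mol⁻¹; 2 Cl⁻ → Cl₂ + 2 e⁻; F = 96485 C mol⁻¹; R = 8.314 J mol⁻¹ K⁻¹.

n(Ca) = 49.1 / 40.08 = 1.225 mol, so n(e⁻) = 2 × 1.225 = 2.450 mol.
The cells are in series, so the same 2.450 mol of electrons passes through the second cell.
2 Cl⁻ → Cl₂ + 2 e⁻ — 2 mol e⁻ per mol Cl₂, so n(Cl₂) = 2.450/2 = 1.225 mol.
V = nRT/P = (1.225 × 8.314 × 307) / (169 × 10³) = 0.0185 m³ = 18.5 L.

18.5 L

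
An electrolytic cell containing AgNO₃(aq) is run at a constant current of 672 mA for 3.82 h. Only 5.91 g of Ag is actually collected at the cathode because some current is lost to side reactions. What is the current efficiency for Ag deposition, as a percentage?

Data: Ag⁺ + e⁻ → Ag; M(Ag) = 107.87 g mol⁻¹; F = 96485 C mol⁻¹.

Q = I·t = 0.6720 × 13752 = 9241 C; n(e⁻) = 9241/96485 = 0.09578 mol.
Theoretical n(Ag) = n(e⁻)/1 = 0.09578 mol, i.e. m_theo = 0.09578 × 107.87 = 10.33 g.
Efficiency = m_actual / m_theo = 5.91 / 10.33 = 57.2 %.

57.2 %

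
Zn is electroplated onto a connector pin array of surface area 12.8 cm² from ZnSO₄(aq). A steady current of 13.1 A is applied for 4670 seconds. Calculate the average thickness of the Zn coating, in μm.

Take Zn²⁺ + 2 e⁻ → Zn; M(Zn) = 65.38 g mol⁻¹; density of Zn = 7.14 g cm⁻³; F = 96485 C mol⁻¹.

2270 μm

Q = I·t = 13.10 × 4670.0 = 61180 C; n(e⁻) = 0.6341 mol.
n(Zn) = n(e⁻)/2 = 0.3170 mol, so m = 0.3170 × 65.38 = 20.73 g.
Volume = m/ρ = 20.73 / 7.14 = 2.903 cm³.
Thickness = V/A = 2.903 / 12.8 = 0.227 cm = 2270 μm.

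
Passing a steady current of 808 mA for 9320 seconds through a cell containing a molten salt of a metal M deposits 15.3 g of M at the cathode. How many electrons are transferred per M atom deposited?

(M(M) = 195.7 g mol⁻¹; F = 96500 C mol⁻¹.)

Q = I·t = 0.8080 A × 9320.0 s = 7531 C, so n(e⁻) = 7531/96500 = 0.07804 mol.
n(M) deposited = 15.3 / 195.7 = 0.07818 mol.
Electrons per atom = n(e⁻)/n(M) = 0.07804 / 0.07818 = 0.998 ≈ 1, so the ion is M⁺.

1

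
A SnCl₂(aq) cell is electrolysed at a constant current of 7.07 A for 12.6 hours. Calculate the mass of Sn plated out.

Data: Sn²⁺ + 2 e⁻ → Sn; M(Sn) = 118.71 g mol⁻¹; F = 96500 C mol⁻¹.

197 g

Q = I·t = 7.070 A × 45360 s = 320700 C.
n(e⁻) = Q/F = 320700 / 96500 = 3.323 mol.
Sn²⁺ + 2 e⁻ → Sn, so n(Sn) = n(e⁻)/2 = 1.662 mol.
m = n·M = 1.662 × 118.71 = 197 g.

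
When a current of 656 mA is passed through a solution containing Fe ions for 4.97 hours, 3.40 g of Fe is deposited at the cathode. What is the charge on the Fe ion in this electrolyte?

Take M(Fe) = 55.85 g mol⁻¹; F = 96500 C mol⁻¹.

+2

Q = I·t = 0.6560 A × 17892 s = 11740 C, so n(e⁻) = 11740/96500 = 0.1216 mol.
n(Fe) deposited = 3.40 / 55.85 = 0.06088 mol.
Electrons per atom = n(e⁻)/n(Fe) = 0.1216 / 0.06088 = 2.00 ≈ 2, so the ion is Fe²⁺.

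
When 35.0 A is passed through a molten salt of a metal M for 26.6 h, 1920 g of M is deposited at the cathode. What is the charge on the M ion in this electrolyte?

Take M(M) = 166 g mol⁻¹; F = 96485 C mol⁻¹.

+3

Q = I·t = 35.00 A × 95760 s = 3352000 C, so n(e⁻) = 3352000/96485 = 34.74 mol.
n(M) deposited = 1920 / 166 = 11.57 mol.
Electrons per atom = n(e⁻)/n(M) = 34.74 / 11.57 = 3.00 ≈ 3, so the ion is M³⁺.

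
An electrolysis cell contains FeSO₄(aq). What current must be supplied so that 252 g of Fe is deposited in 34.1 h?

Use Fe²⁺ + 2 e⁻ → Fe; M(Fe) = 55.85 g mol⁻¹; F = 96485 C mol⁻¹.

7.09 A

n(Fe) = 252 / 55.85 = 4.512 mol.
n(e⁻) = 2 × 4.512 = 9.024 mol.
Q = n(e⁻)·F = 9.024 × 96485 = 870700 C.
I = Q/t = 870700 / 122760 s = 7.09 A.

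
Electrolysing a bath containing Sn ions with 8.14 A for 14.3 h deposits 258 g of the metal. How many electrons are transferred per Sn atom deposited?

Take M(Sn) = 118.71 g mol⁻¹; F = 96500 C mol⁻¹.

Q = I·t = 8.140 A × 51480 s = 419000 C, so n(e⁻) = 419000/96500 = 4.342 mol.
n(Sn) deposited = 258 / 118.71 = 2.173 mol.
Electrons per atom = n(e⁻)/n(Sn) = 4.342 / 2.173 = 2.00 ≈ 2, so the ion is Sn²⁺.

2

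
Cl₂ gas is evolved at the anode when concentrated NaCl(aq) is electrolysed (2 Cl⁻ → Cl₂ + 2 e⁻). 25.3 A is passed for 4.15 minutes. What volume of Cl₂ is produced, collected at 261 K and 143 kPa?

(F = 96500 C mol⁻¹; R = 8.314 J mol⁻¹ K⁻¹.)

Q = I·t = 25.30 A × 249.00 s = 6300 C.
n(e⁻) = Q/F = 6300 / 96500 = 0.06528 mol.
2 electrons are transferred per Cl₂ molecule, so n(Cl₂) = 0.06528 / 2 = 0.03264 mol.
V = nRT/P = (0.03264 × 8.314 × 261) / (143 × 10³ Pa) = 4.95 × 10⁻⁴ m³ = 0.495 L.

0.495 L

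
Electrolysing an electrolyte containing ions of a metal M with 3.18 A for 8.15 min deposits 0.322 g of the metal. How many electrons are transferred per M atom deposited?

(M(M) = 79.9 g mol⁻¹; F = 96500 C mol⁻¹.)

4

Q = I·t = 3.180 A × 489.00 s = 1555 C, so n(e⁻) = 1555/96500 = 0.01611 mol.
n(M) deposited = 0.322 / 79.9 = 0.004030 mol.
Electrons per atom = n(e⁻)/n(M) = 0.01611 / 0.004030 = 4.00 ≈ 4, so the ion is M⁴⁺.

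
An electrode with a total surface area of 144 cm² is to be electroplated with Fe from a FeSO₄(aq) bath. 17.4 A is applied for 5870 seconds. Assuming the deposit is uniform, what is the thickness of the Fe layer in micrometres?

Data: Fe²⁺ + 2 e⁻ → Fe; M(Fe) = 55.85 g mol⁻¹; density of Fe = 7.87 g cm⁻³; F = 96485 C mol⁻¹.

261 μm

Q = I·t = 17.40 × 5870.0 = 102100 C; n(e⁻) = 1.059 mol.
n(Fe) = n(e⁻)/2 = 0.5293 mol, so m = 0.5293 × 55.85 = 29.56 g.
Volume = m/ρ = 29.56 / 7.87 = 3.756 cm³.
Thickness = V/A = 3.756 / 144 = 0.0261 cm = 261 μm.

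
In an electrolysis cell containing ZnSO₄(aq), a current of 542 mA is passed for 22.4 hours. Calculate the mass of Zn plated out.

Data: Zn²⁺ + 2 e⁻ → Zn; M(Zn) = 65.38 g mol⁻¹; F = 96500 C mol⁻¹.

Q = I·t = 0.5420 A × 80640 s = 43710 C.
n(e⁻) = Q/F = 43710 / 96500 = 0.4529 mol.
Zn²⁺ + 2 e⁻ → Zn, so n(Zn) = n(e⁻)/2 = 0.2265 mol.
m = n·M = 0.2265 × 65.38 = 14.8 g.

14.8 g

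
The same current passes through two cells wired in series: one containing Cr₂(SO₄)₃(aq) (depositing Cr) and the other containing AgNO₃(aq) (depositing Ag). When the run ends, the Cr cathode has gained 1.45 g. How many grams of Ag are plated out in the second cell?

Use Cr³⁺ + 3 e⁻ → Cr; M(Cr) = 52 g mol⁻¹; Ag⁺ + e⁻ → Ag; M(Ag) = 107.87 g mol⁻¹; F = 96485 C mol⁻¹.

9.02 g

n(Cr) = 1.45 / 52 = 0.02788 mol.
Since Cr³⁺ + 3 e⁻ → Cr, n(e⁻) passed = 3 × 0.02788 = 0.08365 mol.
Cells in series carry the same charge, so the same 0.08365 mol of electrons passes through cell 2.
Ag⁺ + e⁻ → Ag, so n(Ag) = 0.08365 / 1 = 0.08365 mol.
m(Ag) = 0.08365 × 107.87 = 9.02 g.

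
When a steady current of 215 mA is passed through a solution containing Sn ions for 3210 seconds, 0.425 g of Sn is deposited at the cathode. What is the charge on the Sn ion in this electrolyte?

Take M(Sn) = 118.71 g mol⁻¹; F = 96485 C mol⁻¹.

+2

Q = I·t = 0.2150 A × 3210.0 s = 690.2 C, so n(e⁻) = 690.2/96485 = 0.007153 mol.
n(Sn) deposited = 0.425 / 118.71 = 0.003580 mol.
Electrons per atom = n(e⁻)/n(Sn) = 0.007153 / 0.003580 = 2.00 ≈ 2, so the ion is Sn²⁺.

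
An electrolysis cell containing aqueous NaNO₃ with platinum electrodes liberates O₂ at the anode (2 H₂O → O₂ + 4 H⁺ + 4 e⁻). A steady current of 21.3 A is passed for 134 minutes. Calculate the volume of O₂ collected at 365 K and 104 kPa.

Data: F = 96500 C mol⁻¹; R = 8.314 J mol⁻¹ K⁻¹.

Q = I·t = 21.30 A × 8040.0 s = 171300 C.
n(e⁻) = Q/F = 171300 / 96500 = 1.775 mol.
4 electrons are transferred per O₂ molecule, so n(O₂) = 1.775 / 4 = 0.4437 mol.
V = nRT/P = (0.4437 × 8.314 × 365) / (104 × 10³ Pa) = 0.0129 m³ = 12.9 L.

12.9 L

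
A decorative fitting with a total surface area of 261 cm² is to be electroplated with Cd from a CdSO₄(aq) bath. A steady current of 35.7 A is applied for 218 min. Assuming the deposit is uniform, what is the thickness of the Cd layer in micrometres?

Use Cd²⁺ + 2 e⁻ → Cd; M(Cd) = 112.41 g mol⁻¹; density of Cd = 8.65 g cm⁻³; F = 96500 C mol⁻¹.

Q = I·t = 35.70 × 13080 = 467000 C; n(e⁻) = 4.839 mol.
n(Cd) = n(e⁻)/2 = 2.419 mol, so m = 2.419 × 112.41 = 272.0 g.
Volume = m/ρ = 272.0 / 8.65 = 31.44 cm³.
Thickness = V/A = 31.44 / 261 = 0.120 cm = 1200 μm.

1200 μm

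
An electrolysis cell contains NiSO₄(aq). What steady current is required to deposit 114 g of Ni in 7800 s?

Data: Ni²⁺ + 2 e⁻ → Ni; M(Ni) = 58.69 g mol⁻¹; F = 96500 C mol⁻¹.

48.1 A

n(Ni) = 114 / 58.69 = 1.942 mol.
n(e⁻) = 2 × 1.942 = 3.885 mol.
Q = n(e⁻)·F = 3.885 × 96500 = 374900 C.
I = Q/t = 374900 / 7800.0 s = 48.1 A.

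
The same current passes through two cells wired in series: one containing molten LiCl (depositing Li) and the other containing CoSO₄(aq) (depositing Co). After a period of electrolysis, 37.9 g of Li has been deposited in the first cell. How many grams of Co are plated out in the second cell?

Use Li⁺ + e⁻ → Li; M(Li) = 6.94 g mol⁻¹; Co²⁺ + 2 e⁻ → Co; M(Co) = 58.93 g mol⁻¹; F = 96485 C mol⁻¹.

n(Li) = 37.9 / 6.94 = 5.461 mol.
Since Li⁺ + e⁻ → Li, n(e⁻) passed = 1 × 5.461 = 5.461 mol.
Cells in series carry the same charge, so the same 5.461 mol of electrons passes through cell 2.
Co²⁺ + 2 e⁻ → Co, so n(Co) = 5.461 / 2 = 2.731 mol.
m(Co) = 2.731 × 58.93 = 161 g.

161 g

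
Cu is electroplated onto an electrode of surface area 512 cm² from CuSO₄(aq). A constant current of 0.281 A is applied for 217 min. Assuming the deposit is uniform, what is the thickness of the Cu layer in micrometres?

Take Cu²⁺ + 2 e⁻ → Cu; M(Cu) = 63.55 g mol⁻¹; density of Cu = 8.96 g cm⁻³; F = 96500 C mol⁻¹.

2.63 μm

Q = I·t = 0.2810 × 13020 = 3659 C; n(e⁻) = 0.03791 mol.
n(Cu) = n(e⁻)/2 = 0.01896 mol, so m = 0.01896 × 63.55 = 1.205 g.
Volume = m/ρ = 1.205 / 8.96 = 0.1345 cm³.
Thickness = V/A = 0.1345 / 512 = 2.63 × 10⁻⁴ cm = 2.63 μm.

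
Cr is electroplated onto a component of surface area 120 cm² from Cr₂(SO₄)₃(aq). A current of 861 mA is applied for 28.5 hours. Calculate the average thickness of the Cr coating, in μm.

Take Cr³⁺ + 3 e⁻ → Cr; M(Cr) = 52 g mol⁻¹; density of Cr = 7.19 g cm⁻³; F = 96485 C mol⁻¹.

184 μm

Q = I·t = 0.8610 × 102600 = 88340 C; n(e⁻) = 0.9156 mol.
n(Cr) = n(e⁻)/3 = 0.3052 mol, so m = 0.3052 × 52 = 15.87 g.
Volume = m/ρ = 15.87 / 7.19 = 2.207 cm³.
Thickness = V/A = 2.207 / 120 = 0.0184 cm = 184 μm.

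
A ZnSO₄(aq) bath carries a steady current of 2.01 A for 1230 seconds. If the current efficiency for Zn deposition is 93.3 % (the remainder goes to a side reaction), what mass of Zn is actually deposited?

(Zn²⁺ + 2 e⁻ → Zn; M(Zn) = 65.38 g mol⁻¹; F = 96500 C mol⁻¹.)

0.781 g

Q = I·t = 2.010 × 1230.0 = 2472 C.
n(e⁻) = 2472/96500 = 0.02562 mol; theoretically n(Zn) = 0.02562/2 = 0.01281 mol, m_theo = 0.8375 g.
At 93.3 % efficiency, m_actual = 0.933 × 0.8375 = 0.781 g.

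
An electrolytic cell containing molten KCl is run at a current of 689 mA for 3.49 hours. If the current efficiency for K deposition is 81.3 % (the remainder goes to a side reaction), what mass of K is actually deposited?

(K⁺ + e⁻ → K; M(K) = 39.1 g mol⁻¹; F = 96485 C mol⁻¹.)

2.85 g

Q = I·t = 0.6890 × 12564 = 8657 C.
n(e⁻) = 8657/96485 = 0.08972 mol; theoretically n(K) = 0.08972/1 = 0.08972 mol, m_theo = 3.508 g.
At 81.3 % efficiency, m_actual = 0.813 × 3.508 = 2.85 g.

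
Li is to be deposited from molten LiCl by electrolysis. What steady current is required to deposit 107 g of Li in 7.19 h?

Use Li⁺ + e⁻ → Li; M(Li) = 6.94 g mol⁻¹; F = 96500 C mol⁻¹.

57.5 A

n(Li) = 107 / 6.94 = 15.42 mol.
n(e⁻) = 1 × 15.42 = 15.42 mol.
Q = n(e⁻)·F = 15.42 × 96500 = 1488000 C.
I = Q/t = 1488000 / 25884 s = 57.5 A.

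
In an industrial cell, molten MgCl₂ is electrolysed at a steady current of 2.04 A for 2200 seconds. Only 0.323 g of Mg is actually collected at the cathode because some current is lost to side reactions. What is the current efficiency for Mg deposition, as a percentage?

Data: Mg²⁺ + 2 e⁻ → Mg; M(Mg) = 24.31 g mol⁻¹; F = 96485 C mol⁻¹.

Q = I·t = 2.040 × 2200.0 = 4488 C; n(e⁻) = 4488/96485 = 0.04652 mol.
Theoretical n(Mg) = n(e⁻)/2 = 0.02326 mol, i.e. m_theo = 0.02326 × 24.31 = 0.5654 g.
Efficiency = m_actual / m_theo = 0.323 / 0.5654 = 57.1 %.

57.1 %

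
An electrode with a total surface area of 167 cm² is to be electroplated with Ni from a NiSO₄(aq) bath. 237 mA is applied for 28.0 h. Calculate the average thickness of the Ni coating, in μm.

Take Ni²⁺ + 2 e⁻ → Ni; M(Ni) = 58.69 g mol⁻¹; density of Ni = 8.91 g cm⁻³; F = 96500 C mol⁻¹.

48.8 μm

Q = I·t = 0.2370 × 100800 = 23890 C; n(e⁻) = 0.2476 mol.
n(Ni) = n(e⁻)/2 = 0.1238 mol, so m = 0.1238 × 58.69 = 7.265 g.
Volume = m/ρ = 7.265 / 8.91 = 0.8153 cm³.
Thickness = V/A = 0.8153 / 167 = 0.00488 cm = 48.8 μm.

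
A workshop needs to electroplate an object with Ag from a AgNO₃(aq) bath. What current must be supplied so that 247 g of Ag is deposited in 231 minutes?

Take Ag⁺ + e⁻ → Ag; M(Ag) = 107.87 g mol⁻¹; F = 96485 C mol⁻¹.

15.9 A

n(Ag) = 247 / 107.87 = 2.290 mol.
n(e⁻) = 1 × 2.290 = 2.290 mol.
Q = n(e⁻)·F = 2.290 × 96485 = 220900 C.
I = Q/t = 220900 / 13860 s = 15.9 A.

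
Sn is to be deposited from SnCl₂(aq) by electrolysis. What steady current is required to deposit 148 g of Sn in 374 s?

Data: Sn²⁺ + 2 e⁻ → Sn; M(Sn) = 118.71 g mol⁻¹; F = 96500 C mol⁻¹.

n(Sn) = 148 / 118.71 = 1.247 mol.
n(e⁻) = 2 × 1.247 = 2.493 mol.
Q = n(e⁻)·F = 2.493 × 96500 = 240600 C.
I = Q/t = 240600 / 374.00 s = 643 A.

643 A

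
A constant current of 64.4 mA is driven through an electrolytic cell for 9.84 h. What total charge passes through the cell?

2280 C

Q = I·t = 0.06440 A × 35424 s = 2280 C.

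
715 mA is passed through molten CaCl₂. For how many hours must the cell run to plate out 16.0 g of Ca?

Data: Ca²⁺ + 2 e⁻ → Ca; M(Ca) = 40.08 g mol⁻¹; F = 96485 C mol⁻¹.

29.9 h

n(Ca) = m/M = 16.0 / 40.08 = 0.3992 mol.
Each Ca atom requires 2 electrons, so n(e⁻) = 2 × 0.3992 = 0.7984 mol.
Q = n(e⁻)·F = 0.7984 × 96485 = 77030 C.
t = Q/I = 77030 / 0.7150 A = 107700 s = 29.9 h.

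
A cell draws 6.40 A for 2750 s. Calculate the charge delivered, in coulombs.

Q = I·t = 6.400 A × 2750.0 s = 17600 C.

17600 C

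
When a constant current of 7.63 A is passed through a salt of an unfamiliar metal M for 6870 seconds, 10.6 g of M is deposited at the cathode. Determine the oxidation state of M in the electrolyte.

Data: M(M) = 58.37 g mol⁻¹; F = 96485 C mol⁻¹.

Q = I·t = 7.630 A × 6870.0 s = 52420 C, so n(e⁻) = 52420/96485 = 0.5433 mol.
n(M) deposited = 10.6 / 58.37 = 0.1816 mol.
Electrons per atom = n(e⁻)/n(M) = 0.5433 / 0.1816 = 2.99 ≈ 3, so the ion is M³⁺.

+3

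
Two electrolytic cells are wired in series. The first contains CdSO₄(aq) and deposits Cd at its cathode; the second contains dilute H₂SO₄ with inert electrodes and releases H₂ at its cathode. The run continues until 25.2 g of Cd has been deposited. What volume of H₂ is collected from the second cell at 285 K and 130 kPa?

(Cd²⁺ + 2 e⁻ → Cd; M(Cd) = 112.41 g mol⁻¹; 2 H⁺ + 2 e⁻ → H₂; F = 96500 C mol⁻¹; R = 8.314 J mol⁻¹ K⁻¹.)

4.09 L

n(Cd) = 25.2 / 112.41 = 0.2242 mol, so n(e⁻) = 2 × 0.2242 = 0.4484 mol.
The cells are in series, so the same 0.4484 mol of electrons passes through the second cell.
2 H⁺ + 2 e⁻ → H₂ — 2 mol e⁻ per mol H₂, so n(H₂) = 0.4484/2 = 0.2242 mol.
V = nRT/P = (0.2242 × 8.314 × 285) / (130 × 10³) = 0.00409 m³ = 4.09 L.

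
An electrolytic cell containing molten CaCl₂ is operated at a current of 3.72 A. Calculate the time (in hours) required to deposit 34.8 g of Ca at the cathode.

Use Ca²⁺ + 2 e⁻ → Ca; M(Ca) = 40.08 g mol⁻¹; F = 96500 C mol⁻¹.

n(Ca) = m/M = 34.8 / 40.08 = 0.8683 mol.
Each Ca atom requires 2 electrons, so n(e⁻) = 2 × 0.8683 = 1.737 mol.
Q = n(e⁻)·F = 1.737 × 96500 = 167600 C.
t = Q/I = 167600 / 3.720 A = 45050 s = 12.5 h.

12.5 h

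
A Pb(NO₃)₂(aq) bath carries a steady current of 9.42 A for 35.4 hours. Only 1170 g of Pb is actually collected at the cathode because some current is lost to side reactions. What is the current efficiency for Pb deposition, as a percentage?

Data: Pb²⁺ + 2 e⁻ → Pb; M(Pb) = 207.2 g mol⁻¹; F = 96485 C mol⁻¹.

90.8 %

Q = I·t = 9.420 × 127440 = 1200000 C; n(e⁻) = 1200000/96485 = 12.44 mol.
Theoretical n(Pb) = n(e⁻)/2 = 6.221 mol, i.e. m_theo = 6.221 × 207.2 = 1289 g.
Efficiency = m_actual / m_theo = 1170 / 1289 = 90.8 %.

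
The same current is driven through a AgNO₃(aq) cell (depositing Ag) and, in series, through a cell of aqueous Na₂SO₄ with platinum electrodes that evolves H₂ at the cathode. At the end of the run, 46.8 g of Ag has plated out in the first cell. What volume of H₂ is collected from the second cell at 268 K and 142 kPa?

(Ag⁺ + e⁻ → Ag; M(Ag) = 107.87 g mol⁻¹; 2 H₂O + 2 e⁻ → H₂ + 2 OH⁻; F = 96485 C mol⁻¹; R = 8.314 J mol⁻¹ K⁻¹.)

3.40 L

n(Ag) = 46.8 / 107.87 = 0.4339 mol, so n(e⁻) = 1 × 0.4339 = 0.4339 mol.
The cells are in series, so the same 0.4339 mol of electrons passes through the second cell.
2 H₂O + 2 e⁻ → H₂ + 2 OH⁻ — 2 mol e⁻ per mol H₂, so n(H₂) = 0.4339/2 = 0.2169 mol.
V = nRT/P = (0.2169 × 8.314 × 268) / (142 × 10³) = 0.00340 m³ = 3.40 L.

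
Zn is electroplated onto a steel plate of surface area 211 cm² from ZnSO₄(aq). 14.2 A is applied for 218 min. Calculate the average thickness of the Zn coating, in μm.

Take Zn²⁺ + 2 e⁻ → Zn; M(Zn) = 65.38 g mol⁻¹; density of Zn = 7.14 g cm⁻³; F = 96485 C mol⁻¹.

Q = I·t = 14.20 × 13080 = 185700 C; n(e⁻) = 1.925 mol.
n(Zn) = n(e⁻)/2 = 0.9625 mol, so m = 0.9625 × 65.38 = 62.93 g.
Volume = m/ρ = 62.93 / 7.14 = 8.814 cm³.
Thickness = V/A = 8.814 / 211 = 0.0418 cm = 418 μm.

418 μm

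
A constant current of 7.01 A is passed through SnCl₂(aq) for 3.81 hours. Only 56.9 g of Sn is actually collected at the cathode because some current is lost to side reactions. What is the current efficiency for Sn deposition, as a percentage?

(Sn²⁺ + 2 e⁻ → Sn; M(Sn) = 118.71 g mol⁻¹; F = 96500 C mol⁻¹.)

96.2 %

Q = I·t = 7.010 × 13716 = 96150 C; n(e⁻) = 96150/96500 = 0.9964 mol.
Theoretical n(Sn) = n(e⁻)/2 = 0.4982 mol, i.e. m_theo = 0.4982 × 118.71 = 59.14 g.
Efficiency = m_actual / m_theo = 56.9 / 59.14 = 96.2 %.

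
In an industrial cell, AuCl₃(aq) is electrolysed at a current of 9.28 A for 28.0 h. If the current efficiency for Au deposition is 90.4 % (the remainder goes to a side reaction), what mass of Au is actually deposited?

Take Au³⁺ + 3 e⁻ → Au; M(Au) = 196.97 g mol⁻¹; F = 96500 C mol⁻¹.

Q = I·t = 9.280 × 100800 = 935400 C.
n(e⁻) = 935400/96500 = 9.694 mol; theoretically n(Au) = 9.694/3 = 3.231 mol, m_theo = 636.4 g.
At 90.4 % efficiency, m_actual = 0.904 × 636.4 = 575 g.

575 g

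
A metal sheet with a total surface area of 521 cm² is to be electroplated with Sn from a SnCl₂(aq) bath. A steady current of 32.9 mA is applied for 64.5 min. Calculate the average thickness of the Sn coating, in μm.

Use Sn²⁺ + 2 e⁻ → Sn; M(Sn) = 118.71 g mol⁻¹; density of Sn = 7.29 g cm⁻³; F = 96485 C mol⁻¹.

0.206 μm

Q = I·t = 0.03290 × 3870.0 = 127.3 C; n(e⁻) = 0.001320 mol.
n(Sn) = n(e⁻)/2 = 0.0006598 mol, so m = 0.0006598 × 118.71 = 0.07833 g.
Volume = m/ρ = 0.07833 / 7.29 = 0.01074 cm³.
Thickness = V/A = 0.01074 / 521 = 2.06 × 10⁻⁵ cm = 0.206 μm.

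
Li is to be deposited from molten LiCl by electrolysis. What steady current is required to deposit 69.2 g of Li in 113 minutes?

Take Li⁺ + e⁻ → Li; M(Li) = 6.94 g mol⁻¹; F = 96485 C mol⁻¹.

142 A

n(Li) = 69.2 / 6.94 = 9.971 mol.
n(e⁻) = 1 × 9.971 = 9.971 mol.
Q = n(e⁻)·F = 9.971 × 96485 = 962100 C.
I = Q/t = 962100 / 6780.0 s = 142 A.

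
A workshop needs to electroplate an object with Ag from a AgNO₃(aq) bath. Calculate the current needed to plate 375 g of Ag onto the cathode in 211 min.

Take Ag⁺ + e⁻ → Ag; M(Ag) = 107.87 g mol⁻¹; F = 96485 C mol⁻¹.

26.5 A

n(Ag) = 375 / 107.87 = 3.476 mol.
n(e⁻) = 1 × 3.476 = 3.476 mol.
Q = n(e⁻)·F = 3.476 × 96485 = 335400 C.
I = Q/t = 335400 / 12660 s = 26.5 A.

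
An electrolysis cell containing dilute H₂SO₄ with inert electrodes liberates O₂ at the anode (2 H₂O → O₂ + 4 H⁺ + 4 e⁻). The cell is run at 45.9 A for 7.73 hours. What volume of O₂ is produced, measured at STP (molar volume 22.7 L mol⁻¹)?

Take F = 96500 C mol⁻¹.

Q = I·t = 45.90 A × 27828 s = 1277000 C.
n(e⁻) = Q/F = 1277000 / 96500 = 13.24 mol.
4 electrons are transferred per O₂ molecule, so n(O₂) = 13.24 / 4 = 3.309 mol.
V = n × V_m = 3.309 × 22.7 = 75.1 L.

75.1 L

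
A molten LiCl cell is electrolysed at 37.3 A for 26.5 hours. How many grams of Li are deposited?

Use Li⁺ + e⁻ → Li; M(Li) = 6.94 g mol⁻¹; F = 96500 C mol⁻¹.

256 g

Q = I·t = 37.30 A × 95400 s = 3558000 C.
n(e⁻) = Q/F = 3558000 / 96500 = 36.87 mol.
Li⁺ + e⁻ → Li, so n(Li) = n(e⁻)/1 = 36.87 mol.
m = n·M = 36.87 × 6.94 = 256 g.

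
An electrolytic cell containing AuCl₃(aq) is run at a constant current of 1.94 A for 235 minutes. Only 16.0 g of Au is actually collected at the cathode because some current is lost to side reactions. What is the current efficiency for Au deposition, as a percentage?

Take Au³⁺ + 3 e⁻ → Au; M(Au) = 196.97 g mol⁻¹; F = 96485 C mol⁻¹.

Q = I·t = 1.940 × 14100 = 27350 C; n(e⁻) = 27350/96485 = 0.2835 mol.
Theoretical n(Au) = n(e⁻)/3 = 0.09450 mol, i.e. m_theo = 0.09450 × 196.97 = 18.61 g.
Efficiency = m_actual / m_theo = 16.0 / 18.61 = 86.0 %.

86.0 %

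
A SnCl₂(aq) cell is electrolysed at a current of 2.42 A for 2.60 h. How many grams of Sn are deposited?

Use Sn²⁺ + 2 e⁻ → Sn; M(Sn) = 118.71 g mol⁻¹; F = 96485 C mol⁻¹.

13.9 g

Q = I·t = 2.420 A × 9360.0 s = 22650 C.
n(e⁻) = Q/F = 22650 / 96485 = 0.2348 mol.
Sn²⁺ + 2 e⁻ → Sn, so n(Sn) = n(e⁻)/2 = 0.1174 mol.
m = n·M = 0.1174 × 118.71 = 13.9 g.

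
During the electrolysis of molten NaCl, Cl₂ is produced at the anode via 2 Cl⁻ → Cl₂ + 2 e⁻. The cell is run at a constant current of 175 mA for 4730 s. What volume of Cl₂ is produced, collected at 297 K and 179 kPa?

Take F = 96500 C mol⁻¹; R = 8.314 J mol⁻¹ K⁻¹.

Q = I·t = 0.1750 A × 4730.0 s = 827.8 C.
n(e⁻) = Q/F = 827.8 / 96500 = 0.008578 mol.
2 electrons are transferred per Cl₂ molecule, so n(Cl₂) = 0.008578 / 2 = 0.004289 mol.
V = nRT/P = (0.004289 × 8.314 × 297) / (179 × 10³ Pa) = 5.92 × 10⁻⁵ m³ = 0.0592 L.

0.0592 L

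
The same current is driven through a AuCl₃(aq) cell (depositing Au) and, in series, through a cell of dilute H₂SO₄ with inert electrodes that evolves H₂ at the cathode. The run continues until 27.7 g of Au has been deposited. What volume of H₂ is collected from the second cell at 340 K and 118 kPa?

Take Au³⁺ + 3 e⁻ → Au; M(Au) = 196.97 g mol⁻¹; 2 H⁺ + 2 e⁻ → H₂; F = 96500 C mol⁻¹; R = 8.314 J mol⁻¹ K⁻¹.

5.05 L

n(Au) = 27.7 / 196.97 = 0.1406 mol, so n(e⁻) = 3 × 0.1406 = 0.4219 mol.
The cells are in series, so the same 0.4219 mol of electrons passes through the second cell.
2 H⁺ + 2 e⁻ → H₂ — 2 mol e⁻ per mol H₂, so n(H₂) = 0.4219/2 = 0.2109 mol.
V = nRT/P = (0.2109 × 8.314 × 340) / (118 × 10³) = 0.00505 m³ = 5.05 L.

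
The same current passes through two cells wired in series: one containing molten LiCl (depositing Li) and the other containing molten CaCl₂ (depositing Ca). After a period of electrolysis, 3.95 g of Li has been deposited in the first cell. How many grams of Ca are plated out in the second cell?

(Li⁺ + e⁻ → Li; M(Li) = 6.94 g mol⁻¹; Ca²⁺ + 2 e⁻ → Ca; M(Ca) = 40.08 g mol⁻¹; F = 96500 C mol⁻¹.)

n(Li) = 3.95 / 6.94 = 0.5692 mol.
Since Li⁺ + e⁻ → Li, n(e⁻) passed = 1 × 0.5692 = 0.5692 mol.
Cells in series carry the same charge, so the same 0.5692 mol of electrons passes through cell 2.
Ca²⁺ + 2 e⁻ → Ca, so n(Ca) = 0.5692 / 2 = 0.2846 mol.
m(Ca) = 0.2846 × 40.08 = 11.4 g.

11.4 g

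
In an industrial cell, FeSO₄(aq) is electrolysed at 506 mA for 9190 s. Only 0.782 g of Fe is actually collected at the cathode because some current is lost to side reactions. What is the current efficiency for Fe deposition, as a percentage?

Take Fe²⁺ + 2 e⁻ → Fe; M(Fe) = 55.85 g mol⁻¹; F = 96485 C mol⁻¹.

Q = I·t = 0.5060 × 9190.0 = 4650 C; n(e⁻) = 4650/96485 = 0.04820 mol.
Theoretical n(Fe) = n(e⁻)/2 = 0.02410 mol, i.e. m_theo = 0.02410 × 55.85 = 1.346 g.
Efficiency = m_actual / m_theo = 0.782 / 1.346 = 58.1 %.

58.1 %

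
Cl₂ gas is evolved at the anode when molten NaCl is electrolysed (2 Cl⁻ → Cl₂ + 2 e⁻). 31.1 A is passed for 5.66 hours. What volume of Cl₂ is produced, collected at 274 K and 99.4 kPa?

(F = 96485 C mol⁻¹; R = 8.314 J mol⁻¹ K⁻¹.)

Q = I·t = 31.10 A × 20376 s = 633700 C.
n(e⁻) = Q/F = 633700 / 96485 = 6.568 mol.
2 electrons are transferred per Cl₂ molecule, so n(Cl₂) = 6.568 / 2 = 3.284 mol.
V = nRT/P = (3.284 × 8.314 × 274) / (99.4 × 10³ Pa) = 0.0753 m³ = 75.3 L.

75.3 L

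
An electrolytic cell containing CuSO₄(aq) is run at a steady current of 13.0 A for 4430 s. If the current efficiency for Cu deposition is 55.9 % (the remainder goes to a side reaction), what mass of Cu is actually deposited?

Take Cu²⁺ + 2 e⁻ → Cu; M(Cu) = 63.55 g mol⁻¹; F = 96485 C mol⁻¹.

Q = I·t = 13.00 × 4430.0 = 57590 C.
n(e⁻) = 57590/96485 = 0.5969 mol; theoretically n(Cu) = 0.5969/2 = 0.2984 mol, m_theo = 18.97 g.
At 55.9 % efficiency, m_actual = 0.559 × 18.97 = 10.6 g.

10.6 g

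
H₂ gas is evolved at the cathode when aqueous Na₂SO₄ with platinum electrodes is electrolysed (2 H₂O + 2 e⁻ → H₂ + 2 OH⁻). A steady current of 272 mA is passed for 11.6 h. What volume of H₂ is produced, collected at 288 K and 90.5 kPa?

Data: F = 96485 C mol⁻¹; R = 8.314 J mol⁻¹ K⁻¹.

1.56 L

Q = I·t = 0.2720 A × 41760 s = 11360 C.
n(e⁻) = Q/F = 11360 / 96485 = 0.1177 mol.
2 electrons are transferred per H₂ molecule, so n(H₂) = 0.1177 / 2 = 0.05886 mol.
V = nRT/P = (0.05886 × 8.314 × 288) / (90.5 × 10³ Pa) = 0.00156 m³ = 1.56 L.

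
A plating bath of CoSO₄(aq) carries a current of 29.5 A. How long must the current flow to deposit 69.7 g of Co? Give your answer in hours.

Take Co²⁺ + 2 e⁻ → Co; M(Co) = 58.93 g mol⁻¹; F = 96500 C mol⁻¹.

n(Co) = m/M = 69.7 / 58.93 = 1.183 mol.
Each Co atom requires 2 electrons, so n(e⁻) = 2 × 1.183 = 2.366 mol.
Q = n(e⁻)·F = 2.366 × 96500 = 228300 C.
t = Q/I = 228300 / 29.50 A = 7738 s = 2.15 h.

2.15 h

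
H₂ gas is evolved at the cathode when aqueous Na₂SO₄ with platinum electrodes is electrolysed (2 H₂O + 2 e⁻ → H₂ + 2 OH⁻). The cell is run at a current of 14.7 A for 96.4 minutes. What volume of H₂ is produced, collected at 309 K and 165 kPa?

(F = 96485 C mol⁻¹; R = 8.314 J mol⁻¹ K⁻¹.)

6.86 L

Q = I·t = 14.70 A × 5784.0 s = 85020 C.
n(e⁻) = Q/F = 85020 / 96485 = 0.8812 mol.
2 electrons are transferred per H₂ molecule, so n(H₂) = 0.8812 / 2 = 0.4406 mol.
V = nRT/P = (0.4406 × 8.314 × 309) / (165 × 10³ Pa) = 0.00686 m³ = 6.86 L.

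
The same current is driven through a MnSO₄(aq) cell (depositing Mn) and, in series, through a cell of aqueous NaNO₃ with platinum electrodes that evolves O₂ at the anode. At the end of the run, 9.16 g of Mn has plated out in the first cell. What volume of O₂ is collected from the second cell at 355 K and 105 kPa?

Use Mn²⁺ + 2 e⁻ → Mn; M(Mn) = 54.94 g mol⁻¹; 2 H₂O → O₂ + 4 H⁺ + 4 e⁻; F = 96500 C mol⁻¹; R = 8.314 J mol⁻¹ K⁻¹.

n(Mn) = 9.16 / 54.94 = 0.1667 mol, so n(e⁻) = 2 × 0.1667 = 0.3335 mol.
The cells are in series, so the same 0.3335 mol of electrons passes through the second cell.
2 H₂O → O₂ + 4 H⁺ + 4 e⁻ — 4 mol e⁻ per mol O₂, so n(O₂) = 0.3335/4 = 0.08336 mol.
V = nRT/P = (0.08336 × 8.314 × 355) / (105 × 10³) = 0.00234 m³ = 2.34 L.

2.34 L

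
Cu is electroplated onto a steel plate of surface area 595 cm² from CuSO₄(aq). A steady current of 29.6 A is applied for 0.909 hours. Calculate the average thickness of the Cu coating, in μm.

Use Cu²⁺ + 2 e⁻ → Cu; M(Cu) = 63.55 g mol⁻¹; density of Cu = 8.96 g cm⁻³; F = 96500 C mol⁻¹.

59.8 μm

Q = I·t = 29.60 × 3272.4 = 96860 C; n(e⁻) = 1.004 mol.
n(Cu) = n(e⁻)/2 = 0.5019 mol, so m = 0.5019 × 63.55 = 31.89 g.
Volume = m/ρ = 31.89 / 8.96 = 3.560 cm³.
Thickness = V/A = 3.560 / 595 = 0.00598 cm = 59.8 μm.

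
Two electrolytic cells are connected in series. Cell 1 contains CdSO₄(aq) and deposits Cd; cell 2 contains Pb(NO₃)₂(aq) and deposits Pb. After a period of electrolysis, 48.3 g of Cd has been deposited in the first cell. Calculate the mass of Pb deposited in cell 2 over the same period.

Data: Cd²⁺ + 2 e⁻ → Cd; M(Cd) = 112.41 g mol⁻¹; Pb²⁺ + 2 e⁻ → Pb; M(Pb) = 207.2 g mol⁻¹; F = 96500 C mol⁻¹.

89.0 g

n(Cd) = 48.3 / 112.41 = 0.4297 mol.
Since Cd²⁺ + 2 e⁻ → Cd, n(e⁻) passed = 2 × 0.4297 = 0.8594 mol.
Cells in series carry the same charge, so the same 0.8594 mol of electrons passes through cell 2.
Pb²⁺ + 2 e⁻ → Pb, so n(Pb) = 0.8594 / 2 = 0.4297 mol.
m(Pb) = 0.4297 × 207.2 = 89.0 g.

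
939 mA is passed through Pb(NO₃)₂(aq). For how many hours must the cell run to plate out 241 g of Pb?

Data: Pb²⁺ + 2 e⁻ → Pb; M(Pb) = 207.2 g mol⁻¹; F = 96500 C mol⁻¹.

66.4 h

n(Pb) = m/M = 241 / 207.2 = 1.163 mol.
Each Pb atom requires 2 electrons, so n(e⁻) = 2 × 1.163 = 2.326 mol.
Q = n(e⁻)·F = 2.326 × 96500 = 224500 C.
t = Q/I = 224500 / 0.9390 A = 239100 s = 66.4 h.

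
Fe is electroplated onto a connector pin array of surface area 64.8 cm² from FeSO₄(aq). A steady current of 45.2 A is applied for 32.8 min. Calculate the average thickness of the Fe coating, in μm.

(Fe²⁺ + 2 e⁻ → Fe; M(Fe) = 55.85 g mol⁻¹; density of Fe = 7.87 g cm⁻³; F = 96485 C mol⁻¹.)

Q = I·t = 45.20 × 1968.0 = 88950 C; n(e⁻) = 0.9219 mol.
n(Fe) = n(e⁻)/2 = 0.4610 mol, so m = 0.4610 × 55.85 = 25.75 g.
Volume = m/ρ = 25.75 / 7.87 = 3.271 cm³.
Thickness = V/A = 3.271 / 64.8 = 0.0505 cm = 505 μm.

505 μm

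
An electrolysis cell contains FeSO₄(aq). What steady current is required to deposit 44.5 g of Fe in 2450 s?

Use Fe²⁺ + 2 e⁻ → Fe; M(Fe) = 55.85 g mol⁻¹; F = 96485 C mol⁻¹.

n(Fe) = 44.5 / 55.85 = 0.7968 mol.
n(e⁻) = 2 × 0.7968 = 1.594 mol.
Q = n(e⁻)·F = 1.594 × 96485 = 153800 C.
I = Q/t = 153800 / 2450.0 s = 62.8 A.

62.8 A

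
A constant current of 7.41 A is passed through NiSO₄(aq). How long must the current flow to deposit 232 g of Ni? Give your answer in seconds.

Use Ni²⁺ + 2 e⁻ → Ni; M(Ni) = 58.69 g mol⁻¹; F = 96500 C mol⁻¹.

n(Ni) = m/M = 232 / 58.69 = 3.953 mol.
Each Ni atom requires 2 electrons, so n(e⁻) = 2 × 3.953 = 7.906 mol.
Q = n(e⁻)·F = 7.906 × 96500 = 762900 C.
t = Q/I = 762900 / 7.410 A = 103000 s.

1.03 × 10⁵ s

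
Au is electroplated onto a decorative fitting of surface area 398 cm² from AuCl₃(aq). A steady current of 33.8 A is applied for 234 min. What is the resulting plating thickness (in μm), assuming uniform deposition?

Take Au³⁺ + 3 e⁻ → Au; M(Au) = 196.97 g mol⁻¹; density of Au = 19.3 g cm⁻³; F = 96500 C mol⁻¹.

420 μm

Q = I·t = 33.80 × 14040 = 474600 C; n(e⁻) = 4.918 mol.
n(Au) = n(e⁻)/3 = 1.639 mol, so m = 1.639 × 196.97 = 322.9 g.
Volume = m/ρ = 322.9 / 19.3 = 16.73 cm³.
Thickness = V/A = 16.73 / 398 = 0.0420 cm = 420 μm.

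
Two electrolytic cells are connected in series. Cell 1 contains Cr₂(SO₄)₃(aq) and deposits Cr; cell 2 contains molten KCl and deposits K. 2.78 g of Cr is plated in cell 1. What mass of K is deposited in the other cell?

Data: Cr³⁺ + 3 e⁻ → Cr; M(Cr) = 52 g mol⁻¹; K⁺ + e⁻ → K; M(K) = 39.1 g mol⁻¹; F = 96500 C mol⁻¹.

6.27 g

n(Cr) = 2.78 / 52 = 0.05346 mol.
Since Cr³⁺ + 3 e⁻ → Cr, n(e⁻) passed = 3 × 0.05346 = 0.1604 mol.
Cells in series carry the same charge, so the same 0.1604 mol of electrons passes through cell 2.
K⁺ + e⁻ → K, so n(K) = 0.1604 / 1 = 0.1604 mol.
m(K) = 0.1604 × 39.1 = 6.27 g.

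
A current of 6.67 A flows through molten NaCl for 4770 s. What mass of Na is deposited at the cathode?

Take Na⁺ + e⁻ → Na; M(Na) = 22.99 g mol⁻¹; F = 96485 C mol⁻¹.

Q = I·t = 6.670 A × 4770.0 s = 31820 C.
n(e⁻) = Q/F = 31820 / 96485 = 0.3297 mol.
Na⁺ + e⁻ → Na, so n(Na) = n(e⁻)/1 = 0.3297 mol.
m = n·M = 0.3297 × 22.99 = 7.58 g.

7.58 g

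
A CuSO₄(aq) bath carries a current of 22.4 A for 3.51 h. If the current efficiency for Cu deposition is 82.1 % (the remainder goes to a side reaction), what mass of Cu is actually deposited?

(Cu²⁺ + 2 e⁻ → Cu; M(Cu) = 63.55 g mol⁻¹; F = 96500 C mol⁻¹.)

76.5 g

Q = I·t = 22.40 × 12636 = 283000 C.
n(e⁻) = 283000/96500 = 2.933 mol; theoretically n(Cu) = 2.933/2 = 1.467 mol, m_theo = 93.20 g.
At 82.1 % efficiency, m_actual = 0.821 × 93.20 = 76.5 g.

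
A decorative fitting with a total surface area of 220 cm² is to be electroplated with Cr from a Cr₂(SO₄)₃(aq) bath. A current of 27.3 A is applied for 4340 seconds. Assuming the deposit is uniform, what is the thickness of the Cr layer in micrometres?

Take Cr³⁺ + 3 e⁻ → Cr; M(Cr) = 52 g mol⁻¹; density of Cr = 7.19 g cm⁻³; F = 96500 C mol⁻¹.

Q = I·t = 27.30 × 4340.0 = 118500 C; n(e⁻) = 1.228 mol.
n(Cr) = n(e⁻)/3 = 0.4093 mol, so m = 0.4093 × 52 = 21.28 g.
Volume = m/ρ = 21.28 / 7.19 = 2.960 cm³.
Thickness = V/A = 2.960 / 220 = 0.0135 cm = 135 μm.

135 μm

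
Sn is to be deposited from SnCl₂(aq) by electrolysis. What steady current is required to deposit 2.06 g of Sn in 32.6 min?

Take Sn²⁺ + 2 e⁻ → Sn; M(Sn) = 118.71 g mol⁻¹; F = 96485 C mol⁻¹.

1.71 A

n(Sn) = 2.06 / 118.71 = 0.01735 mol.
n(e⁻) = 2 × 0.01735 = 0.03471 mol.
Q = n(e⁻)·F = 0.03471 × 96485 = 3349 C.
I = Q/t = 3349 / 1956.0 s = 1.71 A.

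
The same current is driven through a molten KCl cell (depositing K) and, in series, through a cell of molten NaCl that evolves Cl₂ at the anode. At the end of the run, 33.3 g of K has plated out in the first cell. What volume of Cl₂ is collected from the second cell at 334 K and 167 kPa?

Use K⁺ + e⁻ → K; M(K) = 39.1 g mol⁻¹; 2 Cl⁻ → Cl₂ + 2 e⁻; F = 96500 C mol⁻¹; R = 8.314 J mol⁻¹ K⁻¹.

n(K) = 33.3 / 39.1 = 0.8517 mol, so n(e⁻) = 1 × 0.8517 = 0.8517 mol.
The cells are in series, so the same 0.8517 mol of electrons passes through the second cell.
2 Cl⁻ → Cl₂ + 2 e⁻ — 2 mol e⁻ per mol Cl₂, so n(Cl₂) = 0.8517/2 = 0.4258 mol.
V = nRT/P = (0.4258 × 8.314 × 334) / (167 × 10³) = 0.00708 m³ = 7.08 L.

7.08 L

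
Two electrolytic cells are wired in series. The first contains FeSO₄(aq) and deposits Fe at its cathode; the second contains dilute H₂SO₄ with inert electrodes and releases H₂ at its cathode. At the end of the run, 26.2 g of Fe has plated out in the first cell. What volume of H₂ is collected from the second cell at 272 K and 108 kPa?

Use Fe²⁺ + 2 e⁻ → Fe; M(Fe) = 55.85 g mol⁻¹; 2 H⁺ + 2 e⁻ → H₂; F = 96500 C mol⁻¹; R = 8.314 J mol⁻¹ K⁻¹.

n(Fe) = 26.2 / 55.85 = 0.4691 mol, so n(e⁻) = 2 × 0.4691 = 0.9382 mol.
The cells are in series, so the same 0.9382 mol of electrons passes through the second cell.
2 H⁺ + 2 e⁻ → H₂ — 2 mol e⁻ per mol H₂, so n(H₂) = 0.9382/2 = 0.4691 mol.
V = nRT/P = (0.4691 × 8.314 × 272) / (108 × 10³) = 0.00982 m³ = 9.82 L.

9.82 L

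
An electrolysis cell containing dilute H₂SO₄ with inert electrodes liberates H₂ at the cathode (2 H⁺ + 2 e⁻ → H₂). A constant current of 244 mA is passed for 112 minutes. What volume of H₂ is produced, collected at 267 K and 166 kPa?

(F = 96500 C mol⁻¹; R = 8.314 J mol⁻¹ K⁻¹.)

0.114 L

Q = I·t = 0.2440 A × 6720.0 s = 1640 C.
n(e⁻) = Q/F = 1640 / 96500 = 0.01699 mol.
2 electrons are transferred per H₂ molecule, so n(H₂) = 0.01699 / 2 = 0.008496 mol.
V = nRT/P = (0.008496 × 8.314 × 267) / (166 × 10³ Pa) = 1.14 × 10⁻⁴ m³ = 0.114 L.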